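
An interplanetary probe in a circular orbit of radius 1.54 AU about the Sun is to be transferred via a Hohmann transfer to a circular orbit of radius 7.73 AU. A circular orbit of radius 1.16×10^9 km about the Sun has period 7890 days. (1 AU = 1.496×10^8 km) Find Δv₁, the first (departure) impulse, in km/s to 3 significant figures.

Δv₁ = 6.99 km/s

From Kepler's third law T² = 4π²r³/μ at r = 1.16×10^9 km, T = 7890 days = 7890 × 86400 s = 6.81696×10^8 s: μ = 4π²r³/T² = 1.32603×10^11 km³/s².
In km: r₁ = 1.54 × 1.496×10^8 = 2.30384×10^8 km; r₂ = 7.73 × 1.496×10^8 = 1.156408×10^9 km.
Semi-major axis of the transfer orbit: a_t = (2.30384×10^8 + 1.156408×10^9)/2 = 6.93396×10^8 km.
On the circular orbit at r = 2.30384×10^8 km, v_c = √(μ/r) = 23.991 km/s.
Vis-viva on the transfer ellipse at r = 2.30384×10^8 km gives v_t = √[μ(2/r − 1/a_t)] = 30.982 km/s.
Δv₁ = |v_t − v_c| = |30.982 − 23.991| = 6.991 km/s.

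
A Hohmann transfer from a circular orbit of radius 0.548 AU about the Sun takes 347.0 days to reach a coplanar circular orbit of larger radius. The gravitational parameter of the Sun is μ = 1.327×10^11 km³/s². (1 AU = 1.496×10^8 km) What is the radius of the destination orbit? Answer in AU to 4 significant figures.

In km: r₁ = 0.548 × 1.496×10^8 = 8.19808×10^7 km.
Transfer time t = 347.0 days = 2.99808×10^7 s, and t = π√(a_t³/μ).
So a_t = (μ t²/π²)^(1/3) = (1.327×10^11 × (2.99808×10^7)² / π²)^(1/3) = 2.2948×10^8 km.
Since a_t = (r₁ + r₂)/2, r₂ = 2a_t − r₁ = 2×2.2948×10^8 − 8.19808×10^7 = 3.769792×10^8 km.
In AU: r₂ = 3.769792×10^8 / 1.496×10^8 = 2.520 AU.

r₂ = 2.520 AU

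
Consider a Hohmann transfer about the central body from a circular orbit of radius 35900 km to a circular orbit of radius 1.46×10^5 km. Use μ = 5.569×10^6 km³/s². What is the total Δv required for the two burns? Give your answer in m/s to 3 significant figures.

Δv = 5620 m/s

The Hohmann ellipse has a_t = (r₁ + r₂)/2 = 90950 km.
Circular speed at r₁: v₁ = √(μ/r₁) = √(5.569×10^6/35900) = 12.455 km/s.
On the transfer ellipse at r₁, vis-viva gives v_p = √[μ(2/r₁ − 1/a_t)] = 15.780 km/s.
First burn Δv₁ = |v_p − v₁| = 3.325 km/s.
Circular speed at r₂: v₂ = √(μ/r₂) = 6.176 km/s.
Transfer-orbit speed at r₂: v_a = √[μ(2/r₂ − 1/a_t)] = 3.880 km/s.
Second burn Δv₂ = |v₂ − v_a| = 2.296 km/s.
Total Δv = Δv₁ + Δv₂ = 5.621 km/s.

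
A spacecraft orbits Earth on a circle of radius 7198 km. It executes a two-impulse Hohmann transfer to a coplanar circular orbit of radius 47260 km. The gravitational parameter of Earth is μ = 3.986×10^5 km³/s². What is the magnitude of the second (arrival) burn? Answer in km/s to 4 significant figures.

Transfer-ellipse semi-major axis a_t = (r₁ + r₂)/2 = (7198 + 47260)/2 = 27229 km.
On the circular orbit at r = 47260 km, v_c = √(μ/r) = 2.904 km/s.
Transfer-orbit speed at the same r (vis-viva, a = a_t): v_t = √[μ(2/r − 1/a_t)] = 1.493 km/s.
Δv₂ = |v_t − v_c| = |1.493 − 2.904| = 1.411 km/s.

Δv₂ = 1.411 km/s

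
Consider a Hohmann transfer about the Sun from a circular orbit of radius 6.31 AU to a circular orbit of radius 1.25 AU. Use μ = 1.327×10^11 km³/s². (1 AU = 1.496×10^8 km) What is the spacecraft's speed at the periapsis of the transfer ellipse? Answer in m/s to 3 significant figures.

In km: r₁ = 6.31 × 1.496×10^8 = 9.43976×10^8 km; r₂ = 1.25 × 1.496×10^8 = 1.870×10^8 km.
The Hohmann ellipse has a_t = (r₁ + r₂)/2 = 5.65488×10^8 km.
At periapsis, r = 1.870×10^8 km.
From the vis-viva equation, v = √[μ(2/r − 1/a_t)] = 34.42 km/s.

v = 34400 m/s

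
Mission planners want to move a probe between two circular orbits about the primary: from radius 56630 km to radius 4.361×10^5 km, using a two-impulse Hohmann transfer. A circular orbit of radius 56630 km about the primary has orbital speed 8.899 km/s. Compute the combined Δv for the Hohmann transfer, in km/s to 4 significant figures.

From the circular-orbit relation v² = μ/r at r = 56630 km: μ = v²r = (8.899)² × 56630 = 4.48465×10^6 km³/s².
Semi-major axis of the transfer orbit: a_t = (56630 + 4.361×10^5)/2 = 2.46365×10^5 km.
At r₁ the circular-orbit speed is v₁ = √(μ/r₁) = 8.899 km/s.
On the transfer ellipse at r₁, vis-viva gives v_p = √[μ(2/r₁ − 1/a_t)] = 11.84 km/s.
First burn Δv₁ = |v_p − v₁| = 2.941 km/s.
At r₂, v₂ = √(μ/r₂) = 3.2068 km/s.
Transfer-orbit speed at r₂: v_a = √[μ(2/r₂ − 1/a_t)] = 1.5375 km/s.
Second burn Δv₂ = |v₂ − v_a| = 1.669 km/s.
Total Δv = Δv₁ + Δv₂ = 4.610 km/s.

Δv = 4.610 km/s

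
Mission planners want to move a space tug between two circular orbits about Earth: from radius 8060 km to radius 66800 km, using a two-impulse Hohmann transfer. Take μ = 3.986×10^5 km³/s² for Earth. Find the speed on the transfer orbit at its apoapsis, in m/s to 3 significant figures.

v = 1130 m/s

The Hohmann ellipse has a_t = (r₁ + r₂)/2 = 37430 km.
The apoapsis of the transfer ellipse is at r = 66800 km.
Vis-viva: v = √[μ(2/r − 1/a_t)] = √[3.986×10^5 × (2/66800 − 1/37430)] = 1.134 km/s.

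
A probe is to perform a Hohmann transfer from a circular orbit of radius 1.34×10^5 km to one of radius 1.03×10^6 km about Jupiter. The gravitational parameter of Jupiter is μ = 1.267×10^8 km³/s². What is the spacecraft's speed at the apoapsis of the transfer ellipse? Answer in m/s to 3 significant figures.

Semi-major axis of the transfer orbit: a_t = (1.340×10^5 + 1.030×10^6)/2 = 5.820×10^5 km.
At apoapsis, r = 1.030×10^6 km.
Applying v² = μ(2/r − 1/a_t): v = 5.322 km/s.

v = 5320 m/s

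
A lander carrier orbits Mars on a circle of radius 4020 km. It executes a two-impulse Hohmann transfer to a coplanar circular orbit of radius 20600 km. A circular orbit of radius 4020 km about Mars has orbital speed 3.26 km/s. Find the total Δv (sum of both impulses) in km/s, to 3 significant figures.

Δv = 1.57 km/s

From the circular-orbit relation v² = μ/r at r = 4020 km: μ = v²r = (3.26)² × 4020 = 42723.0 km³/s².
Semi-major axis of the transfer orbit: a_t = (4020 + 20600)/2 = 12310 km.
At r₁ the circular-orbit speed is v₁ = √(μ/r₁) = 3.2600 km/s.
On the transfer ellipse at r₁, v² = μ(2/r − 1/a) gives v_p = √[μ(2/r₁ − 1/a_t)] = 4.2172 km/s.
First burn Δv₁ = |v_p − v₁| = 0.9572 km/s.
Circular speed at r₂: v₂ = √(μ/r₂) = 1.4401145 km/s.
Transfer-orbit speed at r₂: v_a = √[μ(2/r₂ − 1/a_t)] = 0.82296434 km/s.
Second burn Δv₂ = |v₂ − v_a| = 0.6172 km/s.
Total Δv = Δv₁ + Δv₂ = 1.574 km/s.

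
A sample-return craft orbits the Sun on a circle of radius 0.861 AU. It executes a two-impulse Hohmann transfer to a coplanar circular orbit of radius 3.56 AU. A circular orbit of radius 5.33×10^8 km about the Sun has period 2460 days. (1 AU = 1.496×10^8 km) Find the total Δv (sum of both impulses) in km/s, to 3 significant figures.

From Kepler's third law T² = 4π²r³/μ at r = 5.33×10^8 km, T = 2460 days = 2460 × 86400 s = 2.12544×10^8 s: μ = 4π²r³/T² = 1.32326×10^11 km³/s².
In km: r₁ = 0.861 × 1.496×10^8 = 1.288056×10^8 km; r₂ = 3.56 × 1.496×10^8 = 5.32576×10^8 km.
Semi-major axis of the transfer orbit: a_t = (1.288056×10^8 + 5.32576×10^8)/2 = 3.306908×10^8 km.
At r₁ the circular-orbit speed is v₁ = √(μ/r₁) = 32.052 km/s.
On the transfer ellipse at r₁, vis-viva gives v_p = √[μ(2/r₁ − 1/a_t)] = 40.676 km/s.
First burn Δv₁ = |v_p − v₁| = 8.624 km/s.
Circular speed at r₂: v₂ = √(μ/r₂) = 15.763 km/s.
Transfer-orbit speed at r₂: v_a = √[μ(2/r₂ − 1/a_t)] = 9.8376 km/s.
Second burn Δv₂ = |v₂ − v_a| = 5.925 km/s.
Δv = Δv₁ + Δv₂ = 8.624 + 5.925 = 14.55 km/s.

Δv = 14.5 km/s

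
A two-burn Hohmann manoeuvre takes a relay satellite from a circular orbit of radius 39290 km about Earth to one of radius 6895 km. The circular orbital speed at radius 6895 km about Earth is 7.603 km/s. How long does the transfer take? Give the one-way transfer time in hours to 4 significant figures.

t = 4.851 hours

From the circular-orbit relation v² = μ/r at r = 6895 km: μ = v²r = (7.603)² × 6895 = 3.98570×10^5 km³/s².
Semi-major axis of the transfer orbit: a_t = (39290 + 6895)/2 = 23092.5 km.
Transfer time t = π√(a_t³/μ) = π√((23092.5)³ / 3.98570×10^5) = 17462 s.
Converting: 17462 s ÷ 3600 s/hour = 4.851 hours.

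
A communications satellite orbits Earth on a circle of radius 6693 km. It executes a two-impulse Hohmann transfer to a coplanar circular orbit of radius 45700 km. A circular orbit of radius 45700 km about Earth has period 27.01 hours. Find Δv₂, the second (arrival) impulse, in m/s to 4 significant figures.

From Kepler's third law T² = 4π²r³/μ at r = 45700 km, T = 27.01 hours = 27.01 × 3600 s = 97236 s: μ = 4π²r³/T² = 3.98524×10^5 km³/s².
The Hohmann ellipse has a_t = (r₁ + r₂)/2 = 26196.5 km.
Circular speed at r = 45700 km: v_c = √(μ/r) = 2.953 km/s.
Transfer-orbit speed at the same r (vis-viva, a = a_t): v_t = √[μ(2/r − 1/a_t)] = 1.493 km/s.
Δv₂ = |v_t − v_c| = |1.493 − 2.953| = 1.460 km/s.

Δv₂ = 1460 m/s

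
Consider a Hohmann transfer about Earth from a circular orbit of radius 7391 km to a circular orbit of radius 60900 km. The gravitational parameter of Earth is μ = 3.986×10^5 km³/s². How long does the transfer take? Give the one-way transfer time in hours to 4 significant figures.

Transfer-ellipse semi-major axis a_t = (r₁ + r₂)/2 = (7391 + 60900)/2 = 34145.5 km.
Transfer time t = π√(a_t³/μ) = π√((34145.5)³ / 3.986×10^5) = 31397 s.
Converting: 31397 s ÷ 3600 s/hour = 8.721 hours.

t = 8.721 hours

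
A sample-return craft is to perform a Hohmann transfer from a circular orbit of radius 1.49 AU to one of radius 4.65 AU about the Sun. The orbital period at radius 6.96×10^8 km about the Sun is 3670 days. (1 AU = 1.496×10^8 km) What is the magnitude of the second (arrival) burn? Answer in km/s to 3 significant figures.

From Kepler's third law T² = 4π²r³/μ at r = 6.96×10^8 km, T = 3670 days = 3670 × 86400 s = 3.17088×10^8 s: μ = 4π²r³/T² = 1.32382×10^11 km³/s².
In km: r₁ = 1.49 × 1.496×10^8 = 2.22904×10^8 km; r₂ = 4.65 × 1.496×10^8 = 6.9564×10^8 km.
Semi-major axis of the transfer orbit: a_t = (2.22904×10^8 + 6.9564×10^8)/2 = 4.59272×10^8 km.
Circular speed at r = 6.9564×10^8 km: v_c = √(μ/r) = 13.7950 km/s.
Transfer-orbit speed at the same r (vis-viva, a = a_t): v_t = √[μ(2/r − 1/a_t)] = 9.61049 km/s.
Δv₂ = |v_t − v_c| = |9.61049 − 13.7950| = 4.185 km/s.

Δv₂ = 4.18 km/s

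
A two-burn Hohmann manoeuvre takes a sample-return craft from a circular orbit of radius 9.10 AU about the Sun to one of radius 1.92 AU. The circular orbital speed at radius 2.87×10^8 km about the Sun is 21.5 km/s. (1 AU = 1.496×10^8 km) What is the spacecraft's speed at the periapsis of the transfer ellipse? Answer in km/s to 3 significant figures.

v = 27.6 km/s

From the circular-orbit relation v² = μ/r at r = 2.87×10^8 km: μ = v²r = (21.5)² × 2.87×10^8 = 1.32666×10^11 km³/s².
In km: r₁ = 9.10 × 1.496×10^8 = 1.36136×10^9 km; r₂ = 1.92 × 1.496×10^8 = 2.87232×10^8 km.
Transfer-ellipse semi-major axis a_t = (r₁ + r₂)/2 = (1.36136×10^9 + 2.87232×10^8)/2 = 8.24296×10^8 km.
At periapsis, r = 2.87232×10^8 km.
Applying v² = μ(2/r − 1/a_t): v = 27.62 km/s.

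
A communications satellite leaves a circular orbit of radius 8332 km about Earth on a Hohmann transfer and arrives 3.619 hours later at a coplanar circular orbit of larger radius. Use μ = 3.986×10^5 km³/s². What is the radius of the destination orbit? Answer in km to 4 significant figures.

Transfer time t = 3.619 hours = 13028.4 s, and t = π√(a_t³/μ).
So a_t = (μ t²/π²)^(1/3) = (3.986×10^5 × (13028.4)² / π²)^(1/3) = 18996 km.
Since a_t = (r₁ + r₂)/2, r₂ = 2a_t − r₁ = 2×18996 − 8332 = 29660 km.

r₂ = 29660 km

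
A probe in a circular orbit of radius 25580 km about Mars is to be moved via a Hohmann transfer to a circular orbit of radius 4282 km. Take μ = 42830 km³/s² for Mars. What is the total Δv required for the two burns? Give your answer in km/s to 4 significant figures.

Δv = 1.578 km/s

Transfer-ellipse semi-major axis a_t = (r₁ + r₂)/2 = (25580 + 4282)/2 = 14931 km.
Circular speed at r₁: v₁ = √(μ/r₁) = √(42830/25580) = 1.294 km/s.
On the transfer ellipse at r₁, vis-viva equation gives v_a = √[μ(2/r₁ − 1/a_t)] = 0.6930 km/s.
First burn Δv₁ = |v_a − v₁| = 0.6010 km/s.
At r₂, v₂ = √(μ/r₂) = 3.16265 km/s.
Transfer-orbit speed at r₂: v_p = √[μ(2/r₂ − 1/a_t)] = 4.13958 km/s.
Second burn Δv₂ = |v₂ − v_p| = 0.9769 km/s.
Δv = Δv₁ + Δv₂ = 0.6010 + 0.9769 = 1.578 km/s.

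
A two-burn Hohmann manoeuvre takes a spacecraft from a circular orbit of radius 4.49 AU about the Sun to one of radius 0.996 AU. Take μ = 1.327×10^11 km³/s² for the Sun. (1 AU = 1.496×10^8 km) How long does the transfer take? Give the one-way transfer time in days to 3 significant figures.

In km: r₁ = 4.49 × 1.496×10^8 = 6.71704×10^8 km; r₂ = 0.996 × 1.496×10^8 = 1.490016×10^8 km.
The Hohmann ellipse has a_t = (r₁ + r₂)/2 = 4.103528×10^8 km.
Half the transfer-orbit period gives t = π√(a_t³/μ) = 7.169×10^7 s.
Converting: 7.169×10^7 s ÷ 86400 s/day = 830 days.

t = 830 days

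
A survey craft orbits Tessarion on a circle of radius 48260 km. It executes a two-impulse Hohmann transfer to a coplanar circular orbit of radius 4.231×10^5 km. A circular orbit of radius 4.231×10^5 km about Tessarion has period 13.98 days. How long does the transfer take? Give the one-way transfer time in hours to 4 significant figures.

t = 69.74 hours

From Kepler's third law T² = 4π²r³/μ at r = 4.231×10^5 km, T = 13.98 days = 13.98 × 86400 s = 1.207872×10^6 s: μ = 4π²r³/T² = 2.04950×10^6 km³/s².
The Hohmann ellipse has a_t = (r₁ + r₂)/2 = 2.3568×10^5 km.
Transfer time t = π√(a_t³/μ) = π√((2.3568×10^5)³ / 2.04950×10^6) = 2.5108×10^5 s.
Converting: 2.5108×10^5 s ÷ 3600 s/hour = 69.74 hours.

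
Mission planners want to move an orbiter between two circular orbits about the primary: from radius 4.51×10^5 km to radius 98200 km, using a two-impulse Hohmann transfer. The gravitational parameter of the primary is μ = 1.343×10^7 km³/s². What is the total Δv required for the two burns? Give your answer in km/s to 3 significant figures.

The Hohmann ellipse has a_t = (r₁ + r₂)/2 = 2.746×10^5 km.
At r₁ the circular-orbit speed is v₁ = √(μ/r₁) = 5.45695 km/s.
On the transfer ellipse at r₁, vis-viva gives v_a = √[μ(2/r₁ − 1/a_t)] = 3.26329 km/s.
First burn Δv₁ = |v_a − v₁| = 2.1937 km/s.
At r₂, v₂ = √(μ/r₂) = 11.6945 km/s.
Transfer-orbit speed at r₂: v_p = √[μ(2/r₂ − 1/a_t)] = 14.9872 km/s.
Second burn Δv₂ = |v₂ − v_p| = 3.2927 km/s.
Total Δv = Δv₁ + Δv₂ = 5.486 km/s.

Δv = 5.49 km/s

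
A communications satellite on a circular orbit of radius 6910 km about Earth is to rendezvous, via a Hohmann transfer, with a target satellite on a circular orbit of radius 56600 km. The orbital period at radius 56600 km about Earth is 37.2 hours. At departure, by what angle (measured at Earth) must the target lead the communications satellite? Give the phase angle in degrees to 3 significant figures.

From Kepler's third law T² = 4π²r³/μ at r = 56600 km, T = 37.2 hours = 37.2 × 3600 s = 1.3392×10^5 s: μ = 4π²r³/T² = 3.99133×10^5 km³/s².
The Hohmann ellipse has a_t = (r₁ + r₂)/2 = 31755 km.
Transfer time t = π√(a_t³/μ) = 28139 s.
Target angular speed ω₂ = √(μ/r₂³) = 4.6917×10^-5 rad/s.
Angle swept by the target during transfer: ω₂·t = 1.3202 rad = 75.64°.
Arrival is 180° from departure on the ellipse, so φ = 180° − 75.64° = 104°.

φ = 104°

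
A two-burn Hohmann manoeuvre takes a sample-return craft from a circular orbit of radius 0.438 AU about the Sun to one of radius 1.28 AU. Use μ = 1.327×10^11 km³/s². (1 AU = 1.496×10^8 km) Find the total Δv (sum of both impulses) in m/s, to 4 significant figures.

In km: r₁ = 0.438 × 1.496×10^8 = 6.55248×10^7 km; r₂ = 1.28 × 1.496×10^8 = 1.91488×10^8 km.
The Hohmann ellipse has a_t = (r₁ + r₂)/2 = 1.285064×10^8 km.
At r₁ the circular-orbit speed is v₁ = √(μ/r₁) = 45.002 km/s.
On the transfer ellipse at r₁, vis-viva gives v_p = √[μ(2/r₁ − 1/a_t)] = 54.934 km/s.
First burn Δv₁ = |v_p − v₁| = 9.932 km/s.
Circular speed at r₂: v₂ = √(μ/r₂) = 26.325 km/s.
Transfer-orbit speed at r₂: v_a = √[μ(2/r₂ − 1/a_t)] = 18.798 km/s.
Second burn Δv₂ = |v₂ − v_a| = 7.527 km/s.
Δv = Δv₁ + Δv₂ = 9.932 + 7.527 = 17.46 km/s.

Δv = 17460 m/s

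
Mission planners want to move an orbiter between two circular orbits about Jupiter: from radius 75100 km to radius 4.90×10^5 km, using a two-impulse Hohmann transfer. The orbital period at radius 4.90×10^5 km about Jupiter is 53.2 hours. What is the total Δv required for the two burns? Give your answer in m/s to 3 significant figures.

Δv = 20800 m/s

From Kepler's third law T² = 4π²r³/μ at r = 4.90×10^5 km, T = 53.2 hours = 53.2 × 3600 s = 1.9152×10^5 s: μ = 4π²r³/T² = 1.26625×10^8 km³/s².
Semi-major axis of the transfer orbit: a_t = (75100 + 4.900×10^5)/2 = 2.8255×10^5 km.
Circular speed at r₁: v₁ = √(μ/r₁) = √(1.26625×10^8/75100) = 41.06 km/s.
On the transfer ellipse at r₁, v² = μ(2/r − 1/a) gives v_p = √[μ(2/r₁ − 1/a_t)] = 54.07 km/s.
First burn Δv₁ = |v_p − v₁| = 13.01 km/s.
At r₂, v₂ = √(μ/r₂) = 16.0754 km/s.
Transfer-orbit speed at r₂: v_a = √[μ(2/r₂ − 1/a_t)] = 8.28770 km/s.
Second burn Δv₂ = |v₂ − v_a| = 7.788 km/s.
Total Δv = Δv₁ + Δv₂ = 20.80 km/s.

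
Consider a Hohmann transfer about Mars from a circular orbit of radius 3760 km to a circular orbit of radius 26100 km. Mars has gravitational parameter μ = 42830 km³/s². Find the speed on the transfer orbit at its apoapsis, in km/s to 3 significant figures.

Transfer-ellipse semi-major axis a_t = (r₁ + r₂)/2 = (3760 + 26100)/2 = 14930 km.
At apoapsis, r = 26100 km.
Vis-viva: v = √[μ(2/r − 1/a_t)] = √[42830 × (2/26100 − 1/14930)] = 0.6429 km/s.

v = 0.643 km/s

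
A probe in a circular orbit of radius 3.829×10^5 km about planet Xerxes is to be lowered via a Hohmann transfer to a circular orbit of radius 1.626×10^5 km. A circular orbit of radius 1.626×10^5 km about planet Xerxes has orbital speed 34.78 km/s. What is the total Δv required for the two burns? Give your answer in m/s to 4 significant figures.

Δv = 11590 m/s

From the circular-orbit relation v² = μ/r at r = 1.626×10^5 km: μ = v²r = (34.78)² × 1.626×10^5 = 1.96689×10^8 km³/s².
Transfer-ellipse semi-major axis a_t = (r₁ + r₂)/2 = (3.829×10^5 + 1.626×10^5)/2 = 2.7275×10^5 km.
Circular speed at r₁: v₁ = √(μ/r₁) = √(1.96689×10^8/3.829×10^5) = 22.6646 km/s.
Transfer-orbit speed at r₁ (vis-viva equation): v_a = √[μ(2/r₁ − 1/a_t)] = 17.4995 km/s.
First burn Δv₁ = |v_a − v₁| = 5.165 km/s.
At r₂, v₂ = √(μ/r₂) = 34.780 km/s.
Transfer-orbit speed at r₂: v_p = √[μ(2/r₂ − 1/a_t)] = 41.209 km/s.
Second burn Δv₂ = |v₂ − v_p| = 6.429 km/s.
Total Δv = Δv₁ + Δv₂ = 11.59 km/s.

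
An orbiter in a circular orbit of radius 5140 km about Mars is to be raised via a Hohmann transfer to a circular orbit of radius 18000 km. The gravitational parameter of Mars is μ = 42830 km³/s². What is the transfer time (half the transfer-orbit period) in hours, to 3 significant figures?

Semi-major axis of the transfer orbit: a_t = (5140 + 18000)/2 = 11570 km.
By Kepler's third law the transfer-orbit period is T = 2π√(a_t³/μ), so t = T/2 = 18890 s.
Converting: 18890 s ÷ 3600 s/hour = 5.25 hours.

t = 5.25 hours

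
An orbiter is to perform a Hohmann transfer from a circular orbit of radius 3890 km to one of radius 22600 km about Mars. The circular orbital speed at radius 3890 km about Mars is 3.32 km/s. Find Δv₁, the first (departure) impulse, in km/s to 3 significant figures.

Δv₁ = 1.02 km/s

From the circular-orbit relation v² = μ/r at r = 3890 km: μ = v²r = (3.32)² × 3890 = 42877.1 km³/s².
Semi-major axis of the transfer orbit: a_t = (3890 + 22600)/2 = 13245 km.
On the circular orbit at r = 3890 km, v_c = √(μ/r) = 3.320 km/s.
Vis-viva on the transfer ellipse at r = 3890 km gives v_t = √[μ(2/r − 1/a_t)] = 4.337 km/s.
Δv₁ = |v_t − v_c| = |4.337 − 3.320| = 1.017 km/s.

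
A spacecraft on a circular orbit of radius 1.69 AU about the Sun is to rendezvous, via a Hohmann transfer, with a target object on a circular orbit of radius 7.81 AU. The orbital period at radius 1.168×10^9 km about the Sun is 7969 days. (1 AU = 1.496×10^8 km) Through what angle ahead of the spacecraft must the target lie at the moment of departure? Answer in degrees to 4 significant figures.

From Kepler's third law T² = 4π²r³/μ at r = 1.168×10^9 km, T = 7969 days = 7969 × 86400 s = 6.885216×10^8 s: μ = 4π²r³/T² = 1.32695×10^11 km³/s².
In km: r₁ = 1.69 × 1.496×10^8 = 2.52824×10^8 km; r₂ = 7.81 × 1.496×10^8 = 1.168376×10^9 km.
Semi-major axis of the transfer orbit: a_t = (2.52824×10^8 + 1.168376×10^9)/2 = 7.106×10^8 km.
Transfer time t = π√(a_t³/μ) = 1.6337×10^8 s.
Target angular speed ω₂ = √(μ/r₂³) = 9.1212×10^-9 rad/s.
Angle swept by the target during transfer: ω₂·t = 1.4901 rad = 85.38°.
The spacecraft traverses 180° on the transfer ellipse, so the target must lead by 180° − 85.38° = 94.62°.

φ = 94.62°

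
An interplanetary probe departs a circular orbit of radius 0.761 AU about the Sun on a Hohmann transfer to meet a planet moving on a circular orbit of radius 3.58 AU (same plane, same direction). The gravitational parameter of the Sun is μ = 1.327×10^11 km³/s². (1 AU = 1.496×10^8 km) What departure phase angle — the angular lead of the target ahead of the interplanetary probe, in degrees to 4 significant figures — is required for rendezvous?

φ = 95.03°

In km: r₁ = 0.761 × 1.496×10^8 = 1.138456×10^8 km; r₂ = 3.58 × 1.496×10^8 = 5.35568×10^8 km.
Semi-major axis of the transfer orbit: a_t = (1.138456×10^8 + 5.35568×10^8)/2 = 3.247068×10^8 km.
The half-period of the transfer ellipse is t = π√(a_t³/μ) = 5.046×10^7 s.
The target's mean motion on its circular orbit is ω₂ = √(μ/r₂³) = 2.939×10^-8 rad/s.
Angle swept by the target during transfer: ω₂·t = 1.483 rad = 84.97°.
The interplanetary probe traverses 180° on the transfer ellipse, so the target must lead by 180° − 84.97° = 95.03°.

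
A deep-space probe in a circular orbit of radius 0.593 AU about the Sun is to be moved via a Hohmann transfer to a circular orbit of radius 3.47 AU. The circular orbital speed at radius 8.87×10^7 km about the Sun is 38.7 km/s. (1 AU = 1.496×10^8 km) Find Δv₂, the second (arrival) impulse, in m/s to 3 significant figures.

Δv₂ = 7350 m/s

From the circular-orbit relation v² = μ/r at r = 8.87×10^7 km: μ = v²r = (38.7)² × 8.87×10^7 = 1.32845×10^11 km³/s².
In km: r₁ = 0.593 × 1.496×10^8 = 8.87128×10^7 km; r₂ = 3.47 × 1.496×10^8 = 5.19112×10^8 km.
Semi-major axis of the transfer orbit: a_t = (8.87128×10^7 + 5.19112×10^8)/2 = 3.039124×10^8 km.
Circular speed at r = 5.19112×10^8 km: v_c = √(μ/r) = 15.997 km/s.
Vis-viva on the transfer ellipse at r = 5.19112×10^8 km gives v_t = √[μ(2/r − 1/a_t)] = 8.6429 km/s.
Δv₂ = |v_t − v_c| = |8.6429 − 15.997| = 7.354 km/s.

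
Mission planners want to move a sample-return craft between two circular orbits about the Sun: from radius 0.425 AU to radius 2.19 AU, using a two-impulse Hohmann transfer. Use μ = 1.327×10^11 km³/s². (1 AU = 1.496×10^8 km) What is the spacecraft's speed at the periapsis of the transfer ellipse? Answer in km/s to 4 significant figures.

In km: r₁ = 0.425 × 1.496×10^8 = 6.358×10^7 km; r₂ = 2.19 × 1.496×10^8 = 3.27624×10^8 km.
The Hohmann ellipse has a_t = (r₁ + r₂)/2 = 1.95602×10^8 km.
The periapsis of the transfer ellipse is at r = 6.358×10^7 km.
Applying v² = μ(2/r − 1/a_t): v = 59.13 km/s.

v = 59.13 km/s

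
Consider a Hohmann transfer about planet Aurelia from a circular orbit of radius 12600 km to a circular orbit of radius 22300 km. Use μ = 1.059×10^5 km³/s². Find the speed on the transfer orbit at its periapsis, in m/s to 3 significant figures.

The Hohmann ellipse has a_t = (r₁ + r₂)/2 = 17450 km.
The periapsis of the transfer ellipse is at r = 12600 km.
Vis-viva: v = √[μ(2/r − 1/a_t)] = √[1.059×10^5 × (2/12600 − 1/17450)] = 3.277 km/s.

v = 3280 m/s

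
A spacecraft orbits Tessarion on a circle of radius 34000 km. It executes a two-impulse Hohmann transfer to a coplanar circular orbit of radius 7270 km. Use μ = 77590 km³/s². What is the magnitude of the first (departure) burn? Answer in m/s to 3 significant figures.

Δv₁ = 614 m/s

The Hohmann ellipse has a_t = (r₁ + r₂)/2 = 20635 km.
On the circular orbit at r = 34000 km, v_c = √(μ/r) = 1.51065 km/s.
Transfer-orbit speed at the same r (vis-viva, a = a_t): v_t = √[μ(2/r − 1/a_t)] = 0.896661 km/s.
Δv₁ = |v_t − v_c| = |0.896661 − 1.51065| = 0.6140 km/s.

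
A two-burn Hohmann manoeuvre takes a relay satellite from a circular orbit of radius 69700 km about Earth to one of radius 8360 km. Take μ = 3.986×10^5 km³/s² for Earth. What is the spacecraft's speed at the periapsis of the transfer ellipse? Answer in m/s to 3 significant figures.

v = 9230 m/s

The Hohmann ellipse has a_t = (r₁ + r₂)/2 = 39030 km.
At periapsis, r = 8360 km.
Applying v² = μ(2/r − 1/a_t): v = 9.227 km/s.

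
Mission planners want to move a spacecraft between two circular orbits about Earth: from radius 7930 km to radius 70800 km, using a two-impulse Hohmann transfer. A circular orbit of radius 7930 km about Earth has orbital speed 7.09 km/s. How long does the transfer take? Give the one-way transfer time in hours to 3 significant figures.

t = 10.8 hours

From the circular-orbit relation v² = μ/r at r = 7930 km: μ = v²r = (7.09)² × 7930 = 3.98626×10^5 km³/s².
The Hohmann ellipse has a_t = (r₁ + r₂)/2 = 39365 km.
By Kepler's third law the transfer-orbit period is T = 2π√(a_t³/μ), so t = T/2 = 38860 s.
Converting: 38860 s ÷ 3600 s/hour = 10.8 hours.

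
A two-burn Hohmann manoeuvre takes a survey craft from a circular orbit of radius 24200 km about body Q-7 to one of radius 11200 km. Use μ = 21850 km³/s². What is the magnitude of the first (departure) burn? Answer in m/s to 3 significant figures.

Δv₁ = 194 m/s

Semi-major axis of the transfer orbit: a_t = (24200 + 11200)/2 = 17700 km.
Circular speed at r = 24200 km: v_c = √(μ/r) = 0.9502 km/s.
Vis-viva on the transfer ellipse at r = 24200 km gives v_t = √[μ(2/r − 1/a_t)] = 0.7559 km/s.
Δv₁ = |v_t − v_c| = |0.7559 − 0.9502| = 0.1943 km/s.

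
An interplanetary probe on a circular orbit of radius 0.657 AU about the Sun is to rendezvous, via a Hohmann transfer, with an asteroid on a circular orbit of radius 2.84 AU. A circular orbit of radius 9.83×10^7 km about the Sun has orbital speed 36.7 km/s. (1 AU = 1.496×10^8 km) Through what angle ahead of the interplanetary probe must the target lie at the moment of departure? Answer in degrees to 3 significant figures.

From the circular-orbit relation v² = μ/r at r = 9.83×10^7 km: μ = v²r = (36.7)² × 9.83×10^7 = 1.32399×10^11 km³/s².
In km: r₁ = 0.657 × 1.496×10^8 = 9.82872×10^7 km; r₂ = 2.84 × 1.496×10^8 = 4.24864×10^8 km.
The Hohmann ellipse has a_t = (r₁ + r₂)/2 = 2.615756×10^8 km.
The half-period of the transfer ellipse is t = π√(a_t³/μ) = 3.65261×10^7 s.
The target's mean motion on its circular orbit is ω₂ = √(μ/r₂³) = 4.15497×10^-8 rad/s.
Angle swept by the target during transfer: ω₂·t = 1.51765 rad = 86.955°.
Arrival is 180° from departure on the ellipse, so φ = 180° − 86.955° = 93.0°.

φ = 93.0°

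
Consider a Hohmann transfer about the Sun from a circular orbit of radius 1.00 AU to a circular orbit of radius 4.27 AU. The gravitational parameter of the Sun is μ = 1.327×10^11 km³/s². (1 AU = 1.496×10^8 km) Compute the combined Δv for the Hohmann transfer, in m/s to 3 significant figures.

Δv = 13700 m/s

In km: r₁ = 1.00 × 1.496×10^8 = 1.496×10^8 km; r₂ = 4.27 × 1.496×10^8 = 6.38792×10^8 km.
Semi-major axis of the transfer orbit: a_t = (1.496×10^8 + 6.38792×10^8)/2 = 3.94196×10^8 km.
At r₁ the circular-orbit speed is v₁ = √(μ/r₁) = 29.78 km/s.
Transfer-orbit speed at r₁ (v² = μ(2/r − 1/a)): v_p = √[μ(2/r₁ − 1/a_t)] = 37.91 km/s.
First burn Δv₁ = |v_p − v₁| = 8.130 km/s.
At r₂, v₂ = √(μ/r₂) = 14.413 km/s.
Transfer-orbit speed at r₂: v_a = √[μ(2/r₂ − 1/a_t)] = 8.8790 km/s.
Second burn Δv₂ = |v₂ − v_a| = 5.534 km/s.
Total Δv = Δv₁ + Δv₂ = 13.66 km/s.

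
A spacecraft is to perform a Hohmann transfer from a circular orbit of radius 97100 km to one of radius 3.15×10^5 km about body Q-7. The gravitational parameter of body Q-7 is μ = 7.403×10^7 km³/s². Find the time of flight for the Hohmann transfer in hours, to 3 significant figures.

Semi-major axis of the transfer orbit: a_t = (97100 + 3.150×10^5)/2 = 2.0605×10^5 km.
Half the transfer-orbit period gives t = π√(a_t³/μ) = 34150 s.
Converting: 34150 s ÷ 3600 s/hour = 9.49 hours.

t = 9.49 hours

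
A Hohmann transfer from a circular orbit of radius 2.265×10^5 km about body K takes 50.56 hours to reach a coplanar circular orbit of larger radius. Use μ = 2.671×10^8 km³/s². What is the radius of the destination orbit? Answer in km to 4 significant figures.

r₂ = 1.702×10^6 km

Transfer time t = 50.56 hours = 1.82016×10^5 s, and t = π√(a_t³/μ).
So a_t = (μ t²/π²)^(1/3) = (2.671×10^8 × (1.82016×10^5)² / π²)^(1/3) = 9.6427×10^5 km.
Since a_t = (r₁ + r₂)/2, r₂ = 2a_t − r₁ = 2×9.6427×10^5 − 2.265×10^5 = 1.70204×10^6 km.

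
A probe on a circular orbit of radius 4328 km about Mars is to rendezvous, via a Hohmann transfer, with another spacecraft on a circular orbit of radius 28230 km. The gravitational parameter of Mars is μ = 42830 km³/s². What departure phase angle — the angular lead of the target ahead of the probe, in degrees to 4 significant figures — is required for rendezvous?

φ = 101.2°

The Hohmann ellipse has a_t = (r₁ + r₂)/2 = 16279 km.
Transfer time t = π√(a_t³/μ) = 31530 s.
Target angular speed ω₂ = √(μ/r₂³) = 4.363×10^-5 rad/s.
Angle swept by the target during transfer: ω₂·t = 1.3757 rad = 78.82°.
The probe traverses 180° on the transfer ellipse, so the target must lead by 180° − 78.82° = 101.2°.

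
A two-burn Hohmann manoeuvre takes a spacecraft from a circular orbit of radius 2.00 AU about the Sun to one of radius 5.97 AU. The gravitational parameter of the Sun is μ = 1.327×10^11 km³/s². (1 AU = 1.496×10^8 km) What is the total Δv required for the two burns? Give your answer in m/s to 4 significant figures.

Δv = 8271 m/s

In km: r₁ = 2.00 × 1.496×10^8 = 2.992×10^8 km; r₂ = 5.97 × 1.496×10^8 = 8.93112×10^8 km.
Transfer-ellipse semi-major axis a_t = (r₁ + r₂)/2 = (2.992×10^8 + 8.93112×10^8)/2 = 5.96156×10^8 km.
Circular speed at r₁: v₁ = √(μ/r₁) = √(1.327×10^11/2.992×10^8) = 21.060 km/s.
Transfer-orbit speed at r₁ (vis-viva equation): v_p = √[μ(2/r₁ − 1/a_t)] = 25.777 km/s.
First burn Δv₁ = |v_p − v₁| = 4.717 km/s.
At r₂, v₂ = √(μ/r₂) = 12.189 km/s.
Transfer-orbit speed at r₂: v_a = √[μ(2/r₂ − 1/a_t)] = 8.6354 km/s.
Second burn Δv₂ = |v₂ − v_a| = 3.554 km/s.
Δv = Δv₁ + Δv₂ = 4.717 + 3.554 = 8.271 km/s.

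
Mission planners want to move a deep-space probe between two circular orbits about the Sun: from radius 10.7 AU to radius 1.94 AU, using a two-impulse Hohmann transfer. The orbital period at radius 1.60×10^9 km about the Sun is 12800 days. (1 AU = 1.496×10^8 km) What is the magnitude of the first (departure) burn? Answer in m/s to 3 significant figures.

Δv₁ = 4050 m/s

From Kepler's third law T² = 4π²r³/μ at r = 1.60×10^9 km, T = 12800 days = 12800 × 86400 s = 1.10592×10^9 s: μ = 4π²r³/T² = 1.32212×10^11 km³/s².
In km: r₁ = 10.7 × 1.496×10^8 = 1.60072×10^9 km; r₂ = 1.94 × 1.496×10^8 = 2.90224×10^8 km.
The Hohmann ellipse has a_t = (r₁ + r₂)/2 = 9.45472×10^8 km.
Circular speed at r = 1.60072×10^9 km: v_c = √(μ/r) = 9.088 km/s.
Vis-viva on the transfer ellipse at r = 1.60072×10^9 km gives v_t = √[μ(2/r − 1/a_t)] = 5.035 km/s.
Δv₁ = |v_t − v_c| = |5.035 − 9.088| = 4.053 km/s.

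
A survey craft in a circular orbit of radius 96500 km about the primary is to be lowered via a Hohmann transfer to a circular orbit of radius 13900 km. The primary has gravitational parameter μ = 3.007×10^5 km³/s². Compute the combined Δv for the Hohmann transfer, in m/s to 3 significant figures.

Δv = 2380 m/s

Transfer-ellipse semi-major axis a_t = (r₁ + r₂)/2 = (96500 + 13900)/2 = 55200 km.
At r₁ the circular-orbit speed is v₁ = √(μ/r₁) = 1.7652 km/s.
Transfer-orbit speed at r₁ (vis-viva): v_a = √[μ(2/r₁ − 1/a_t)] = 0.88581 km/s.
First burn Δv₁ = |v_a − v₁| = 0.8794 km/s.
At r₂, v₂ = √(μ/r₂) = 4.651 km/s.
Transfer-orbit speed at r₂: v_p = √[μ(2/r₂ − 1/a_t)] = 6.150 km/s.
Second burn Δv₂ = |v₂ − v_p| = 1.499 km/s.
Δv = Δv₁ + Δv₂ = 0.8794 + 1.499 = 2.378 km/s.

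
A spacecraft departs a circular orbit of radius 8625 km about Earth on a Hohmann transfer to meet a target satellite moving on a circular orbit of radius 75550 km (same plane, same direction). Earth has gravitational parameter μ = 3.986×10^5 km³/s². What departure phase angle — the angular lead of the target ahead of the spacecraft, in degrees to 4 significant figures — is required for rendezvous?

φ = 105.2°

The Hohmann ellipse has a_t = (r₁ + r₂)/2 = 42087.5 km.
Transfer time t = π√(a_t³/μ) = 42964.6 s.
The target's mean motion on its circular orbit is ω₂ = √(μ/r₂³) = 3.04030×10^-5 rad/s.
Angle swept by the target during transfer: ω₂·t = 1.30625 rad = 74.84°.
Arrival is 180° from departure on the ellipse, so φ = 180° − 74.84° = 105.2°.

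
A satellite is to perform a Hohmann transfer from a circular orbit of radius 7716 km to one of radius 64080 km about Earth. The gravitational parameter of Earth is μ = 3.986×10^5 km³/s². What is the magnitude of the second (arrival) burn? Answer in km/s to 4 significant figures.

Semi-major axis of the transfer orbit: a_t = (7716 + 64080)/2 = 35898 km.
Circular speed at r = 64080 km: v_c = √(μ/r) = 2.494 km/s.
Transfer-orbit speed at the same r (vis-viva, a = a_t): v_t = √[μ(2/r − 1/a_t)] = 1.156 km/s.
Δv₂ = |v_t − v_c| = |1.156 − 2.494| = 1.338 km/s.

Δv₂ = 1.338 km/s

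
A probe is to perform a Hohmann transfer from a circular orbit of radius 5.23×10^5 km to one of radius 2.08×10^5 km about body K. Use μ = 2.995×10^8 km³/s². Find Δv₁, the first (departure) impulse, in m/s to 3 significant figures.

Δv₁ = 5880 m/s

Semi-major axis of the transfer orbit: a_t = (5.230×10^5 + 2.080×10^5)/2 = 3.655×10^5 km.
Circular speed at r = 5.230×10^5 km: v_c = √(μ/r) = 23.930 km/s.
Vis-viva on the transfer ellipse at r = 5.230×10^5 km gives v_t = √[μ(2/r − 1/a_t)] = 18.052 km/s.
Δv₁ = |v_t − v_c| = |18.052 − 23.930| = 5.878 km/s.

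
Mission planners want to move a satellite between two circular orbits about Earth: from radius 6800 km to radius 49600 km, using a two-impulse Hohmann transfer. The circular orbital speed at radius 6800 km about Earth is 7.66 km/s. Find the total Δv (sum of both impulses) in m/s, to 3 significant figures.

From the circular-orbit relation v² = μ/r at r = 6800 km: μ = v²r = (7.66)² × 6800 = 3.98994×10^5 km³/s².
Transfer-ellipse semi-major axis a_t = (r₁ + r₂)/2 = (6800 + 49600)/2 = 28200 km.
At r₁ the circular-orbit speed is v₁ = √(μ/r₁) = 7.6600 km/s.
On the transfer ellipse at r₁, v² = μ(2/r − 1/a) gives v_p = √[μ(2/r₁ − 1/a_t)] = 10.159 km/s.
First burn Δv₁ = |v_p − v₁| = 2.499 km/s.
At r₂, v₂ = √(μ/r₂) = 2.836 km/s.
Transfer-orbit speed at r₂: v_a = √[μ(2/r₂ − 1/a_t)] = 1.393 km/s.
Second burn Δv₂ = |v₂ − v_a| = 1.443 km/s.
Δv = Δv₁ + Δv₂ = 2.499 + 1.443 = 3.942 km/s.

Δv = 3940 m/s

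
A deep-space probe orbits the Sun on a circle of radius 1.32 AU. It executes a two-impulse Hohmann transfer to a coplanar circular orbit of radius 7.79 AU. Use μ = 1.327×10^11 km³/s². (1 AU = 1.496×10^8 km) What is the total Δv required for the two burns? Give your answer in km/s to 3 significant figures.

Δv = 12.9 km/s

In km: r₁ = 1.32 × 1.496×10^8 = 1.97472×10^8 km; r₂ = 7.79 × 1.496×10^8 = 1.165384×10^9 km.
Semi-major axis of the transfer orbit: a_t = (1.97472×10^8 + 1.165384×10^9)/2 = 6.81428×10^8 km.
Circular speed at r₁: v₁ = √(μ/r₁) = √(1.327×10^11/1.97472×10^8) = 25.92285 km/s.
Transfer-orbit speed at r₁ (vis-viva): v_p = √[μ(2/r₁ − 1/a_t)] = 33.90059 km/s.
First burn Δv₁ = |v_p − v₁| = 7.9777 km/s.
Circular speed at r₂: v₂ = √(μ/r₂) = 10.6709 km/s.
Transfer-orbit speed at r₂: v_a = √[μ(2/r₂ − 1/a_t)] = 5.74439 km/s.
Second burn Δv₂ = |v₂ − v_a| = 4.9265 km/s.
Δv = Δv₁ + Δv₂ = 7.9777 + 4.9265 = 12.90 km/s.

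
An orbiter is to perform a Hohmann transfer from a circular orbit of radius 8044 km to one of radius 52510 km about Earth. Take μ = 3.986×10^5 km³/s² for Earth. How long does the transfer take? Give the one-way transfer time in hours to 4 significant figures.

Transfer-ellipse semi-major axis a_t = (r₁ + r₂)/2 = (8044 + 52510)/2 = 30277 km.
Half the transfer-orbit period gives t = π√(a_t³/μ) = 26215 s.
Converting: 26215 s ÷ 3600 s/hour = 7.282 hours.

t = 7.282 hours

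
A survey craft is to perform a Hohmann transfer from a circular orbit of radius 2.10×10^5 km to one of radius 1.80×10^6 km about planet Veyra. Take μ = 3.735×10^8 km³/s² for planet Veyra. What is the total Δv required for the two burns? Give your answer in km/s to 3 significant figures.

Semi-major axis of the transfer orbit: a_t = (2.100×10^5 + 1.800×10^6)/2 = 1.005×10^6 km.
At r₁ the circular-orbit speed is v₁ = √(μ/r₁) = 42.17 km/s.
Transfer-orbit speed at r₁ (v² = μ(2/r − 1/a)): v_p = √[μ(2/r₁ − 1/a_t)] = 56.44 km/s.
First burn Δv₁ = |v_p − v₁| = 14.27 km/s.
Circular speed at r₂: v₂ = √(μ/r₂) = 14.405 km/s.
Transfer-orbit speed at r₂: v_a = √[μ(2/r₂ − 1/a_t)] = 6.5847 km/s.
Second burn Δv₂ = |v₂ − v_a| = 7.820 km/s.
Δv = Δv₁ + Δv₂ = 14.27 + 7.820 = 22.09 km/s.

Δv = 22.1 km/s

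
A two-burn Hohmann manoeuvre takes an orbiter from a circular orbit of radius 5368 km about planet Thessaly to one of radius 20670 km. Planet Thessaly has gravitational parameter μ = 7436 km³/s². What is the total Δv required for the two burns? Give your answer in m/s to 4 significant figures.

Δv = 520.7 m/s

The Hohmann ellipse has a_t = (r₁ + r₂)/2 = 13019 km.
Circular speed at r₁: v₁ = √(μ/r₁) = √(7436/5368) = 1.177 km/s.
On the transfer ellipse at r₁, vis-viva gives v_p = √[μ(2/r₁ − 1/a_t)] = 1.483 km/s.
First burn Δv₁ = |v_p − v₁| = 0.3060 km/s.
At r₂, v₂ = √(μ/r₂) = 0.5998 km/s.
Transfer-orbit speed at r₂: v_a = √[μ(2/r₂ − 1/a_t)] = 0.3851 km/s.
Second burn Δv₂ = |v₂ − v_a| = 0.2147 km/s.
Total Δv = Δv₁ + Δv₂ = 0.5207 km/s.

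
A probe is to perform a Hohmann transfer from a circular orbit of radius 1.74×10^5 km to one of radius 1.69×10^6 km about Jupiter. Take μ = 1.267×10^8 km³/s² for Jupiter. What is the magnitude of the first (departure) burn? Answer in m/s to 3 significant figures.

Δv₁ = 9350 m/s

The Hohmann ellipse has a_t = (r₁ + r₂)/2 = 9.320×10^5 km.
Circular speed at r = 1.740×10^5 km: v_c = √(μ/r) = 26.984 km/s.
Vis-viva on the transfer ellipse at r = 1.740×10^5 km gives v_t = √[μ(2/r − 1/a_t)] = 36.337 km/s.
Δv₁ = |v_t − v_c| = |36.337 − 26.984| = 9.353 km/s.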